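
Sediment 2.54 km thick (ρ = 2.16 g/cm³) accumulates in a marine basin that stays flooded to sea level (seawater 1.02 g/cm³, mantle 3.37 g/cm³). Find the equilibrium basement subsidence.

1.23 km

Submarine loading: the sediment displaces seawater, and the subsidence is in turn flooded, so s (ρ_m − ρ_w) = t (ρ_sed − ρ_w).
s = 2.54 km × (2.16 − 1.02) / (3.37 − 1.02) = 1.23 km.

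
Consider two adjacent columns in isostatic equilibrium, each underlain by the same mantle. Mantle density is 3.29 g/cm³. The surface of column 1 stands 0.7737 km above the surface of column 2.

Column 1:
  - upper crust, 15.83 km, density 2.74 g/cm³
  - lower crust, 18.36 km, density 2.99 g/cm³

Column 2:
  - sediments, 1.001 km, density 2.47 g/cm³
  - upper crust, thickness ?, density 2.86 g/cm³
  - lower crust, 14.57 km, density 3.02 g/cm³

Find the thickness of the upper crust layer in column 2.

Take the compensation level at the base of the deeper column (depth z_c below the surface of column 1) and equate Σ ρ_i t_i down to z_c; mantle fills any gap and the z_c terms cancel.
Column 1: 15.83×2.74 + 18.36×2.99 + (z_c − 34.19)×3.29
Column 2: 0.7737×0 + 1.001×2.47 + x×2.86 + 14.57×3.02 + (z_c − 0.7737 − 15.571 − x)×3.29
The z_c×3.29 term appears on both sides and cancels. Collect the known terms of each column as K = Σ(ρt)_known − 3.29 × (depth of known layers): K_1 = 98.2706 − 3.29×34.19 = −14.2145; K_2 = 46.47387 − 3.29×(0.7737 + 15.571) = −7.300193.
Balance: K_1 = K_2 − x×(3.29 − 2.86), so x = (K_2 − K_1)/(3.29 − 2.86) = 6.91431/0.43 = 16.1 km.

16.1 km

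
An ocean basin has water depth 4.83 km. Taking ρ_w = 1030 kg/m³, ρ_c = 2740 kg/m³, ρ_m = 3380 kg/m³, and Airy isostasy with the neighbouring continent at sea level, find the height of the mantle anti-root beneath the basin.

12.9 km

Isostatic balance requires: replacing crust with seawater at the top is compensated by replacing crust with mantle at the base: d (ρ_c − ρ_w) = a (ρ_m − ρ_c).
a = d (ρ_c − ρ_w)/(ρ_m − ρ_c) = 4.83 km × 1710/640 = 12.9 km.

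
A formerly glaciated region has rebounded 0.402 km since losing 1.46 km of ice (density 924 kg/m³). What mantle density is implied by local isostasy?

3360 kg/m³

ρ_m = ρ_ice t / u = 924 × 1.46 km/0.402 km = 3360 kg/m³.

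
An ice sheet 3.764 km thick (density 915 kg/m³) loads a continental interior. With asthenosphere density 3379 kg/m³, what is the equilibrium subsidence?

Balancing pressure at the compensation depth: the ice load ρ_ice t is balanced by mantle displaced below, ρ_m s.
s = t ρ_ice / ρ_m = 3.764 km × 915/3379 = 1.02 km.

1.02 km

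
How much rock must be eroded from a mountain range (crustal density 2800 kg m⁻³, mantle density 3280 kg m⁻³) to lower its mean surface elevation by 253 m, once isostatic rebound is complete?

1730 m

Net drop Δ = e − u = e − e ρ_c/ρ_m = e (ρ_m − ρ_c)/ρ_m.
e = Δ ρ_m/(ρ_m − ρ_c) = 253 m × 3280/480 = 1730 m.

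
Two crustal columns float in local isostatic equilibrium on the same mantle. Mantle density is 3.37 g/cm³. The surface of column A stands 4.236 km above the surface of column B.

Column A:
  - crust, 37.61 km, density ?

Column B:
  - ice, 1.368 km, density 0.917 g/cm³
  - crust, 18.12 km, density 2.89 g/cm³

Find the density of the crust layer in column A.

2.67 g/cm³

Take the compensation level at the base of the deeper column (depth z_c below the surface of column A) and equate Σ ρ_i t_i down to z_c; mantle fills any gap and the z_c terms cancel.
Column A: 37.61×ρ + (z_c − 37.61)×3.37
Column B: 4.236×0 + 1.368×0.917 + 18.12×2.89 + (z_c − 4.236 − 19.488)×3.37
The z_c×3.37 term appears on both sides and cancels. Collect the known terms of each column as K = Σ(ρt)_known − 3.37 × (depth of known layers): K_A = 0 − 3.37×37.61 = −126.7457; K_B = 53.621256 − 3.37×(4.236 + 19.488) = −26.328624.
Balance: K_A + 37.61×ρ = K_B, so ρ = (K_B − K_A)/37.61 = 100.417/37.61 = 2.67 g/cm³.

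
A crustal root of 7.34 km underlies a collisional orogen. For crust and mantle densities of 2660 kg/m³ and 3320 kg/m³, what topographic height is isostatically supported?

1.82 km

In Airy isostatic equilibrium: ρ_c h = (ρ_m − ρ_c) r.
h = r (ρ_m − ρ_c) / ρ_c = 7.34 km × (3320 − 2660) / 2660 = 1.82 km.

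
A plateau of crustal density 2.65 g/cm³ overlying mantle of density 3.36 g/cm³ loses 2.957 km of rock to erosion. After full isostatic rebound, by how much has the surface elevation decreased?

Rebound u = e ρ_c/ρ_m = 2.957 km × 2.65/3.36 = 2.332 km.
Net surface drop = e − u = 2.957 km − 2.332 km = e (ρ_m − ρ_c)/ρ_m = 0.625 km.

0.625 km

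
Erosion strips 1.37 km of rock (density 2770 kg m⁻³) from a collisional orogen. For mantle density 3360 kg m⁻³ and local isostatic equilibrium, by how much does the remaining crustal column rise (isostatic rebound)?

Unloading: uplift u = e ρ_c/ρ_m = 1.37 km × 2770/3360 = 1.13 km.

1.13 km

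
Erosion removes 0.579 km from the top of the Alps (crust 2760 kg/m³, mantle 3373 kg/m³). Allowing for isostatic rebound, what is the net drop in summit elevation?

Rebound u = e ρ_c/ρ_m = 0.579 km × 2760/3373 = 0.4738 km.
Net surface drop = e − u = 0.579 km − 0.4738 km = e (ρ_m − ρ_c)/ρ_m = 0.105 km.

0.105 km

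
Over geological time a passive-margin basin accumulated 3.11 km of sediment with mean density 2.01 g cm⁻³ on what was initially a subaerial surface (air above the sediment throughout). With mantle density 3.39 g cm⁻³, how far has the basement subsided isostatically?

1.84 km

Subaerial load: s = t ρ_sed / ρ_m = 3.11 km × 2.01/3.39 = 1.84 km.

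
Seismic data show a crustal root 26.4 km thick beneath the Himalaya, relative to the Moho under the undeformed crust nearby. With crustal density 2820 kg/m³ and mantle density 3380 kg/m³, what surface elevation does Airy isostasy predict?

By Archimedes' principle applied to the lithosphere: ρ_c h = (ρ_m − ρ_c) r.
h = r (ρ_m − ρ_c) / ρ_c = 26.4 km × (3380 − 2820) / 2820 = 5.24 km.

5.24 km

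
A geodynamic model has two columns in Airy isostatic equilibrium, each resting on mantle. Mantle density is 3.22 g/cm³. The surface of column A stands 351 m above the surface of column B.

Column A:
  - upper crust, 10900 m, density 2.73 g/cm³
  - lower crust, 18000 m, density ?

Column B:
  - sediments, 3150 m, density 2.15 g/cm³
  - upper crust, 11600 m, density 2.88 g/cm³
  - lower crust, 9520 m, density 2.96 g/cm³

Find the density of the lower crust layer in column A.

2.91 g/cm³

Take the compensation level at the base of the deeper column (depth z_c below the surface of column A) and equate Σ ρ_i t_i down to z_c; mantle fills any gap and the z_c terms cancel.
Column A: 10900×2.73 + 18000×ρ + (z_c − 28900)×3.22
Column B: 351×0 + 3150×2.15 + 11600×2.88 + 9520×2.96 + (z_c − 351 − 24270)×3.22
The z_c×3.22 term appears on both sides and cancels. Collect the known terms of each column as K = Σ(ρt)_known − 3.22 × (depth of known layers): K_A = 29757 − 3.22×28900 = −63301; K_B = 68359.7 − 3.22×(351 + 24270) = −10919.92.
Balance: K_A + 18000×ρ = K_B, so ρ = (K_B − K_A)/18000 = 52381.1/18000 = 2.91 g/cm³.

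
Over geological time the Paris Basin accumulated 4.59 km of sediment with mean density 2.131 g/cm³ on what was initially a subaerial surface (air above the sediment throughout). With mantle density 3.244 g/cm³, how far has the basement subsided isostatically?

Subaerial load: s = t ρ_sed / ρ_m = 4.59 km × 2.131/3.244 = 3.02 km.

3.02 km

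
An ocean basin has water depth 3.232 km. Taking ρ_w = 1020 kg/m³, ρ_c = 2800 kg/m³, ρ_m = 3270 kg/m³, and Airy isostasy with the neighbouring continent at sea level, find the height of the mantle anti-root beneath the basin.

For local isostatic compensation: replacing crust with seawater at the top is compensated by replacing crust with mantle at the base: d (ρ_c − ρ_w) = a (ρ_m − ρ_c).
a = d (ρ_c − ρ_w)/(ρ_m − ρ_c) = 3.232 km × 1780/470 = 12.2 km.

12.2 km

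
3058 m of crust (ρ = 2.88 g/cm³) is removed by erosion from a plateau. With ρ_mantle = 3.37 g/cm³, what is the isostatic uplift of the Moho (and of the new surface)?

2610 m

Unloading: uplift u = e ρ_c/ρ_m = 3058 m × 2.88/3.37 = 2610 m.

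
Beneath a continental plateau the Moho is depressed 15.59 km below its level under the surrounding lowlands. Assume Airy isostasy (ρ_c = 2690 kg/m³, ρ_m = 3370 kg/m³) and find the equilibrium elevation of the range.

3.94 km

Balancing pressure at the compensation depth: ρ_c h = (ρ_m − ρ_c) r.
h = r (ρ_m − ρ_c) / ρ_c = 15.59 km × (3370 − 2690) / 2690 = 3.94 km.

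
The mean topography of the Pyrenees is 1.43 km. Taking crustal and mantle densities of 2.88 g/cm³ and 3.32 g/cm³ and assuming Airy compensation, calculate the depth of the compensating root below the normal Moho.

9.36 km

By Archimedes' principle applied to the lithosphere: the weight of the topography is balanced by the buoyancy of the root, ρ_c h = (ρ_m − ρ_c) r.
r = h · ρ_c / (ρ_m − ρ_c) = 1.43 km × 2.88 / (3.32 − 2.88) = 9.36 km.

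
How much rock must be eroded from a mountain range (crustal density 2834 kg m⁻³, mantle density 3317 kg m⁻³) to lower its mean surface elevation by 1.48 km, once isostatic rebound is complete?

Net drop Δ = e − u = e − e ρ_c/ρ_m = e (ρ_m − ρ_c)/ρ_m.
e = Δ ρ_m/(ρ_m − ρ_c) = 1.48 km × 3317/483 = 10.2 km.

10.2 km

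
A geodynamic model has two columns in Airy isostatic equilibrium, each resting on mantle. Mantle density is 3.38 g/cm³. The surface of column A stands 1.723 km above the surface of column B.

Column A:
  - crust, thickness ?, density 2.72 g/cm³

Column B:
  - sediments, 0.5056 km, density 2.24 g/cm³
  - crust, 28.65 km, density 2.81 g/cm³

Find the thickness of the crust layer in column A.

Take the compensation level at the base of the deeper column (depth z_c below the surface of column A) and equate Σ ρ_i t_i down to z_c; mantle fills any gap and the z_c terms cancel.
Column A: x×2.72 + (z_c − 0 − x)×3.38
Column B: 1.723×0 + 0.5056×2.24 + 28.65×2.81 + (z_c − 1.723 − 29.1556)×3.38
The z_c×3.38 term appears on both sides and cancels. Collect the known terms of each column as K = Σ(ρt)_known − 3.38 × (depth of known layers): K_A = 0 − 3.38×0 = 0; K_B = 81.639044 − 3.38×(1.723 + 29.1556) = −22.730624.
Balance: K_A − x×(3.38 − 2.72) = K_B, so x = (K_A − K_B)/(3.38 − 2.72) = 22.7306/0.66 = 34.4 km.

34.4 km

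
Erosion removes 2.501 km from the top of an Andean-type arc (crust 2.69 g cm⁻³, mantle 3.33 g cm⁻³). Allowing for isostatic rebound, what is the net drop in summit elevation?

0.481 km

Rebound u = e ρ_c/ρ_m = 2.501 km × 2.69/3.33 = 2.02 km.
Net surface drop = e − u = 2.501 km − 2.02 km = e (ρ_m − ρ_c)/ρ_m = 0.481 km.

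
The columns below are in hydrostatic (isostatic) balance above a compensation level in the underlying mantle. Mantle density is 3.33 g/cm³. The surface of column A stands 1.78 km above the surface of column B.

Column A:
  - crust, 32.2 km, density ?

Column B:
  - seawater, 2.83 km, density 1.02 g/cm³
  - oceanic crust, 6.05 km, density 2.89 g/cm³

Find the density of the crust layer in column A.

Take the compensation level at the base of the deeper column (depth z_c below the surface of column A) and equate Σ ρ_i t_i down to z_c; mantle fills any gap and the z_c terms cancel.
Column A: 32.2×ρ + (z_c − 32.2)×3.33
Column B: 1.78×0 + 2.83×1.02 + 6.05×2.89 + (z_c − 1.78 − 8.88)×3.33
The z_c×3.33 term appears on both sides and cancels. Collect the known terms of each column as K = Σ(ρt)_known − 3.33 × (depth of known layers): K_A = 0 − 3.33×32.2 = −107.226; K_B = 20.3711 − 3.33×(1.78 + 8.88) = −15.1267.
Balance: K_A + 32.2×ρ = K_B, so ρ = (K_B − K_A)/32.2 = 92.0993/32.2 = 2.86 g/cm³.

2.86 g/cm³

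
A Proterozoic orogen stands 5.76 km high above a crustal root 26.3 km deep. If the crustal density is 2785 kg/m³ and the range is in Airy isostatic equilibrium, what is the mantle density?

Airy balance: ρ_c h = (ρ_m − ρ_c) r → ρ_m = ρ_c (1 + h/r).
ρ_m = 2785 × (1 + 5.76 km/26.3 km) = 3390 kg/m³.

3390 kg/m³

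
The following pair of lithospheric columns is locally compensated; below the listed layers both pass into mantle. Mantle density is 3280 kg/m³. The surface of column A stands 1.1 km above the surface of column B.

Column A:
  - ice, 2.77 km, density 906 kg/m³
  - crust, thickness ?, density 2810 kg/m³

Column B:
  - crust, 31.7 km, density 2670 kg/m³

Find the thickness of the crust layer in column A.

34.8 km

Take the compensation level at the base of the deeper column (depth z_c below the surface of column A) and equate Σ ρ_i t_i down to z_c; mantle fills any gap and the z_c terms cancel.
Column A: 2.77×906 + x×2810 + (z_c − 2.77 − x)×3280
Column B: 1.1×0 + 31.7×2670 + (z_c − 1.1 − 31.7)×3280
The z_c×3280 term appears on both sides and cancels. Collect the known terms of each column as K = Σ(ρt)_known − 3280 × (depth of known layers): K_A = 2509.62 − 3280×2.77 = −6575.98; K_B = 84639 − 3280×(1.1 + 31.7) = −22945.
Balance: K_A − x×(3280 − 2810) = K_B, so x = (K_A − K_B)/(3280 − 2810) = 16369/470 = 34.8 km.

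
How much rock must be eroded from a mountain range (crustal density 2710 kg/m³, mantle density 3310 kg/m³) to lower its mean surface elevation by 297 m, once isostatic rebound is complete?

1640 m

Net drop Δ = e − u = e − e ρ_c/ρ_m = e (ρ_m − ρ_c)/ρ_m.
e = Δ ρ_m/(ρ_m − ρ_c) = 297 m × 3310/600 = 1640 m.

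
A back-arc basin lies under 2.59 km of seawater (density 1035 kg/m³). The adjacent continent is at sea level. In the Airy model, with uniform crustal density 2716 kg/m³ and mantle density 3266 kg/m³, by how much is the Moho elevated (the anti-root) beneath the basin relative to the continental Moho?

7.92 km

Balancing pressure at the compensation depth: replacing crust with seawater at the top is compensated by replacing crust with mantle at the base: d (ρ_c − ρ_w) = a (ρ_m − ρ_c).
a = d (ρ_c − ρ_w)/(ρ_m − ρ_c) = 2.59 km × 1681/550 = 7.92 km.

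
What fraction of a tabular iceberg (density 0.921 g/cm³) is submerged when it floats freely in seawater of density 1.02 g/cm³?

0.903

Submerged fraction = ρ_obj/ρ_fluid = 0.921/1.02 = 0.903.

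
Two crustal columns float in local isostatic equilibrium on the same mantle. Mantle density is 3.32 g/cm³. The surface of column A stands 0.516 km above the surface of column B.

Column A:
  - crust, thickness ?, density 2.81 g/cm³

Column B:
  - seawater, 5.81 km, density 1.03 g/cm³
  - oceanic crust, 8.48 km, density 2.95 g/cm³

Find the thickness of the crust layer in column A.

35.6 km

Take the compensation level at the base of the deeper column (depth z_c below the surface of column A) and equate Σ ρ_i t_i down to z_c; mantle fills any gap and the z_c terms cancel.
Column A: x×2.81 + (z_c − 0 − x)×3.32
Column B: 0.516×0 + 5.81×1.03 + 8.48×2.95 + (z_c − 0.516 − 14.29)×3.32
The z_c×3.32 term appears on both sides and cancels. Collect the known terms of each column as K = Σ(ρt)_known − 3.32 × (depth of known layers): K_A = 0 − 3.32×0 = 0; K_B = 31.0003 − 3.32×(0.516 + 14.29) = −18.15562.
Balance: K_A − x×(3.32 − 2.81) = K_B, so x = (K_A − K_B)/(3.32 − 2.81) = 18.1556/0.51 = 35.6 km.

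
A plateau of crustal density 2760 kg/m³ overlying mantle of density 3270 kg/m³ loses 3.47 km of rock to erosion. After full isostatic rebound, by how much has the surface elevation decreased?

0.541 km

Rebound u = e ρ_c/ρ_m = 3.47 km × 2760/3270 = 2.929 km.
Net surface drop = e − u = 3.47 km − 2.929 km = e (ρ_m − ρ_c)/ρ_m = 0.541 km.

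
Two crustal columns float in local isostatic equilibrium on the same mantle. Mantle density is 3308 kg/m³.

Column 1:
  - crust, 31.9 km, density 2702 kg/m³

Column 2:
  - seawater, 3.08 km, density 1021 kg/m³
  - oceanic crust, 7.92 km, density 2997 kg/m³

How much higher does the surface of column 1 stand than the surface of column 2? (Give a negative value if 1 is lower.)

2.97 km

For any compensation level in the mantle, the mantle terms cancel and isostasy reduces to e = (Σt_1 − Σt_2) − (Σ(ρt)_1 − Σ(ρt)_2) / ρ_m.
Σt_1 = 31.9 km; Σt_2 = 11 km; Σ(ρt)_1 = 86193.8; Σ(ρt)_2 = 26880.92 (in km·kg/m³).
e = (31.9 − 11) − (86193.8 − 26880.92) / 3308 = 2.97 km.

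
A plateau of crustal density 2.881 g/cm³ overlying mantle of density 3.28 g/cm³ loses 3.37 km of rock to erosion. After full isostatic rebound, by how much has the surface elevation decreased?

Rebound u = e ρ_c/ρ_m = 3.37 km × 2.881/3.28 = 2.96 km.
Net surface drop = e − u = 3.37 km − 2.96 km = e (ρ_m − ρ_c)/ρ_m = 0.41 km.

0.41 km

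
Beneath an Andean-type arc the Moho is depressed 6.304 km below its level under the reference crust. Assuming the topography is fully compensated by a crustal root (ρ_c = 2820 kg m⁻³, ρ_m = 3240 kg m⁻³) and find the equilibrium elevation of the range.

Equating mass per unit area of the two columns: ρ_c h = (ρ_m − ρ_c) r.
h = r (ρ_m − ρ_c) / ρ_c = 6.304 km × (3240 − 2820) / 2820 = 0.939 km.

0.939 km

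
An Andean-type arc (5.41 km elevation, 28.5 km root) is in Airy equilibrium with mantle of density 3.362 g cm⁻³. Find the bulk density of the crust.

ρ_c h = (ρ_m − ρ_c) r → ρ_c (h + r) = ρ_m r → ρ_c = ρ_m r / (h + r).
ρ_c = 3.362 × 28.5 km / (5.41 km + 28.5 km) = 2.83 g cm⁻³.

2.83 g cm⁻³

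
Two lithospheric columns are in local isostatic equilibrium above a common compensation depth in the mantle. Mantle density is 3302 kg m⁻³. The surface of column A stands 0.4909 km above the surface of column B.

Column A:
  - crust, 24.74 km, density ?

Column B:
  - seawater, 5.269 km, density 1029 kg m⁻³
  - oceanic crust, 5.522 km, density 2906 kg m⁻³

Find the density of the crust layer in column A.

2660 kg m⁻³

Take the compensation level at the base of the deeper column (depth z_c below the surface of column A) and equate Σ ρ_i t_i down to z_c; mantle fills any gap and the z_c terms cancel.
Column A: 24.74×ρ + (z_c − 24.74)×3302
Column B: 0.4909×0 + 5.269×1029 + 5.522×2906 + (z_c − 0.4909 − 10.791)×3302
The z_c×3302 term appears on both sides and cancels. Collect the known terms of each column as K = Σ(ρt)_known − 3302 × (depth of known layers): K_A = 0 − 3302×24.74 = −81691.48; K_B = 21468.733 − 3302×(0.4909 + 10.791) = −15784.1008.
Balance: K_A + 24.74×ρ = K_B, so ρ = (K_B − K_A)/24.74 = 65907.4/24.74 = 2660 kg m⁻³.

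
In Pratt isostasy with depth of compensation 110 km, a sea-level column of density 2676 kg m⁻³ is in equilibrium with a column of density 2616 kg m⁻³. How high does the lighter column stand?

2.52 km

ρ_ref D = ρ (D + h) → h = D (ρ_ref − ρ)/ρ.
h = 110 km × (2676 − 2616)/2616 = 2.52 km.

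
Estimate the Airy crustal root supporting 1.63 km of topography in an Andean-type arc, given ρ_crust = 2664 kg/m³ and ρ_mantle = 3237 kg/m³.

7.58 km

For local isostatic compensation: the weight of the topography is balanced by the buoyancy of the root, ρ_c h = (ρ_m − ρ_c) r.
r = h · ρ_c / (ρ_m − ρ_c) = 1.63 km × 2664 / (3237 − 2664) = 7.58 km.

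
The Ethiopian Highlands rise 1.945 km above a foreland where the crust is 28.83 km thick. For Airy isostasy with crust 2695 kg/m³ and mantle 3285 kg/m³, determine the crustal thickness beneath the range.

Root depth r = h ρ_c / (ρ_m − ρ_c) = 1.945 km × 2695 / 590 = 8.884 km.
Total thickness = T + h + r = 28.83 km + 1.945 km + 8.884 km = 39.7 km.

39.7 km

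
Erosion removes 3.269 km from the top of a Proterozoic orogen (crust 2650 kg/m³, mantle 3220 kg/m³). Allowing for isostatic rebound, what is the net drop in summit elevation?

0.579 km

Rebound u = e ρ_c/ρ_m = 3.269 km × 2650/3220 = 2.69 km.
Net surface drop = e − u = 3.269 km − 2.69 km = e (ρ_m − ρ_c)/ρ_m = 0.579 km.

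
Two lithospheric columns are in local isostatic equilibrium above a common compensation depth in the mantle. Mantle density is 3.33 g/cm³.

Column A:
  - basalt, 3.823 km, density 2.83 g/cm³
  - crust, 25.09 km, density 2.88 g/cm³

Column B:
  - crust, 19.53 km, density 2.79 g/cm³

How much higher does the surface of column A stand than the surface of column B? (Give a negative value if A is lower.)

0.798 km

For any compensation level in the mantle, the mantle terms cancel and isostasy reduces to e = (Σt_A − Σt_B) − (Σ(ρt)_A − Σ(ρt)_B) / ρ_m.
Σt_A = 28.913 km; Σt_B = 19.53 km; Σ(ρt)_A = 83.07829; Σ(ρt)_B = 54.4887 (in km·g/cm³).
e = (28.913 − 19.53) − (83.07829 − 54.4887) / 3.33 = 0.798 km.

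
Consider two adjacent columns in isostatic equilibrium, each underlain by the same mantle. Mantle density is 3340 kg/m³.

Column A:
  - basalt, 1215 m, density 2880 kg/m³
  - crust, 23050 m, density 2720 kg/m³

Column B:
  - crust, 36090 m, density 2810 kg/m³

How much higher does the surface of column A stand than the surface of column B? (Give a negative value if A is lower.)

For any compensation level in the mantle, the mantle terms cancel and isostasy reduces to e = (Σt_A − Σt_B) − (Σ(ρt)_A − Σ(ρt)_B) / ρ_m.
Σt_A = 24265 m; Σt_B = 36090 m; Σ(ρt)_A = 66195200; Σ(ρt)_B = 101412900 (in m·kg/m³).
e = (24265 − 36090) − (66195200 − 101412900) / 3340 = −1280 m.

−1280 m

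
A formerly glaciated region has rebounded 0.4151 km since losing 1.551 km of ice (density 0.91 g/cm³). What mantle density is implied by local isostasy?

3.4 g/cm³

ρ_m = ρ_ice t / u = 0.91 × 1.551 km/0.4151 km = 3.4 g/cm³.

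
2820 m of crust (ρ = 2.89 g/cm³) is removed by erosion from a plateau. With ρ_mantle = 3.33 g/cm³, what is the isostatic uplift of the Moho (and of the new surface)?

2450 m

Unloading: uplift u = e ρ_c/ρ_m = 2820 m × 2.89/3.33 = 2450 m.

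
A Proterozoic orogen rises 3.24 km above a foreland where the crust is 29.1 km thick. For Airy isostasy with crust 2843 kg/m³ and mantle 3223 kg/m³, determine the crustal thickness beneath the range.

Root depth r = h ρ_c / (ρ_m − ρ_c) = 3.24 km × 2843 / 380 = 24.24 km.
Total thickness = T + h + r = 29.1 km + 3.24 km + 24.24 km = 56.6 km.

56.6 km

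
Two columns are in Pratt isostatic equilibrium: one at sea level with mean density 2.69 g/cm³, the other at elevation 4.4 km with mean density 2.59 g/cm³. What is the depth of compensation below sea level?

ρ_ref D = ρ (D + h) → D (ρ_ref − ρ) = ρ h.
D = ρ h/(ρ_ref − ρ) = 2.59 × 4.4 km/(2.69 − 2.59) = 114 km.

114 km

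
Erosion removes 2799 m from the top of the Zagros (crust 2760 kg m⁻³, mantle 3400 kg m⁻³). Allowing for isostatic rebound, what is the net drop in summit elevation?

Rebound u = e ρ_c/ρ_m = 2799 m × 2760/3400 = 2272 m.
Net surface drop = e − u = 2799 m − 2272 m = e (ρ_m − ρ_c)/ρ_m = 527 m.

527 m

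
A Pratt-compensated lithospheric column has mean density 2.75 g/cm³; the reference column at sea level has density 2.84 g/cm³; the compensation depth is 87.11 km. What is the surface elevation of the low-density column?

ρ_ref D = ρ (D + h) → h = D (ρ_ref − ρ)/ρ.
h = 87.11 km × (2.84 − 2.75)/2.75 = 2.85 km.

2.85 km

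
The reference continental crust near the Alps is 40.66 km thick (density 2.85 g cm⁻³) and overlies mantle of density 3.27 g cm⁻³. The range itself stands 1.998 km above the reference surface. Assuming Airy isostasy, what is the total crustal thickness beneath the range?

Root depth r = h ρ_c / (ρ_m − ρ_c) = 1.998 km × 2.85 / 0.42 = 13.56 km.
Total thickness = T + h + r = 40.66 km + 1.998 km + 13.56 km = 56.2 km.

56.2 km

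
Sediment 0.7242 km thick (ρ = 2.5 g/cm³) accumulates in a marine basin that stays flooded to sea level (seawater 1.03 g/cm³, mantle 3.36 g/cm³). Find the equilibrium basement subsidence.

0.457 km

Submarine loading: the sediment displaces seawater, and the subsidence is in turn flooded, so s (ρ_m − ρ_w) = t (ρ_sed − ρ_w).
s = 0.7242 km × (2.5 − 1.03) / (3.36 − 1.03) = 0.457 km.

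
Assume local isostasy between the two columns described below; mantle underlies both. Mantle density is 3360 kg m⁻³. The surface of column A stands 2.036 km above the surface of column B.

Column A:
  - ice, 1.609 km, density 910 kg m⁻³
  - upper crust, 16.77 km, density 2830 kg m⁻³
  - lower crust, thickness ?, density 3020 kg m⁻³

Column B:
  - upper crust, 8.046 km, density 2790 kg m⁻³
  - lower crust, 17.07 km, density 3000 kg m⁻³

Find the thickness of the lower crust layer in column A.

13.9 km

Take the compensation level at the base of the deeper column (depth z_c below the surface of column A) and equate Σ ρ_i t_i down to z_c; mantle fills any gap and the z_c terms cancel.
Column A: 1.609×910 + 16.77×2830 + x×3020 + (z_c − 18.379 − x)×3360
Column B: 2.036×0 + 8.046×2790 + 17.07×3000 + (z_c − 2.036 − 25.116)×3360
The z_c×3360 term appears on both sides and cancels. Collect the known terms of each column as K = Σ(ρt)_known − 3360 × (depth of known layers): K_A = 48923.29 − 3360×18.379 = −12830.15; K_B = 73658.34 − 3360×(2.036 + 25.116) = −17572.38.
Balance: K_A − x×(3360 − 3020) = K_B, so x = (K_A − K_B)/(3360 − 3020) = 4742.23/340 = 13.9 km.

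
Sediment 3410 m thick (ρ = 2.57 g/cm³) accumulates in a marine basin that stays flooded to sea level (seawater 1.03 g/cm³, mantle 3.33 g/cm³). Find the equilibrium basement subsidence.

2280 m

Submarine loading: the sediment displaces seawater, and the subsidence is in turn flooded, so s (ρ_m − ρ_w) = t (ρ_sed − ρ_w).
s = 3410 m × (2.57 − 1.03) / (3.33 − 1.03) = 2280 m.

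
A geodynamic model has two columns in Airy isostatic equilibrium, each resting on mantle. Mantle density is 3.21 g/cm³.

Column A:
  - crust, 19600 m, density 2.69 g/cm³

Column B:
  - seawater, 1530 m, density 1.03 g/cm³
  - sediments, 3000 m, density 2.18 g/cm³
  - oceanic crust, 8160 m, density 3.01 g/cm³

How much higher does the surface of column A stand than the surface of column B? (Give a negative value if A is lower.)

For any compensation level in the mantle, the mantle terms cancel and isostasy reduces to e = (Σt_A − Σt_B) − (Σ(ρt)_A − Σ(ρt)_B) / ρ_m.
Σt_A = 19600 m; Σt_B = 12690 m; Σ(ρt)_A = 52724; Σ(ρt)_B = 32677.5 (in m·g/cm³).
e = (19600 − 12690) − (52724 − 32677.5) / 3.21 = 665 m.

665 m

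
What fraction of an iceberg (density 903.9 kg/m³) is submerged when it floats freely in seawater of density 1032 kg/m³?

Submerged fraction = ρ_obj/ρ_fluid = 903.9/1032 = 87.6%.

87.6%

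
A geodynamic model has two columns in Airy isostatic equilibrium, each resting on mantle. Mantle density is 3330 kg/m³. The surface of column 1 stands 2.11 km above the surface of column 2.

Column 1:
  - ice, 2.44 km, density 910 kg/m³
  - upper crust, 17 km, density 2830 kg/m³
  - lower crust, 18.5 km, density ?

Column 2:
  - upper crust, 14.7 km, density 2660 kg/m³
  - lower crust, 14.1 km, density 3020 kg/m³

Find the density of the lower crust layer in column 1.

2960 kg/m³

Take the compensation level at the base of the deeper column (depth z_c below the surface of column 1) and equate Σ ρ_i t_i down to z_c; mantle fills any gap and the z_c terms cancel.
Column 1: 2.44×910 + 17×2830 + 18.5×ρ + (z_c − 37.94)×3330
Column 2: 2.11×0 + 14.7×2660 + 14.1×3020 + (z_c − 2.11 − 28.8)×3330
The z_c×3330 term appears on both sides and cancels. Collect the known terms of each column as K = Σ(ρt)_known − 3330 × (depth of known layers): K_1 = 50330.4 − 3330×37.94 = −76009.8; K_2 = 81684 − 3330×(2.11 + 28.8) = −21246.3.
Balance: K_1 + 18.5×ρ = K_2, so ρ = (K_2 − K_1)/18.5 = 54763.5/18.5 = 2960 kg/m³.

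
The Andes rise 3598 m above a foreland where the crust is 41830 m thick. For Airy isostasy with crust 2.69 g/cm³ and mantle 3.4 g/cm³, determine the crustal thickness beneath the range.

59100 m

Root depth r = h ρ_c / (ρ_m − ρ_c) = 3598 m × 2.69 / 0.71 = 13630 m.
Total thickness = T + h + r = 41830 m + 3598 m + 13630 m = 59100 m.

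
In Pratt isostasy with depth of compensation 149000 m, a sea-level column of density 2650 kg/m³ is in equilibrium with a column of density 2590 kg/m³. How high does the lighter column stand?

3450 m

ρ_ref D = ρ (D + h) → h = D (ρ_ref − ρ)/ρ.
h = 149000 m × (2650 − 2590)/2590 = 3450 m.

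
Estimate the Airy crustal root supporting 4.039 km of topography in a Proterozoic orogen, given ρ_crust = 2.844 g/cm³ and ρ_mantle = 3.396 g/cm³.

Equating mass per unit area of the two columns: the weight of the topography is balanced by the buoyancy of the root, ρ_c h = (ρ_m − ρ_c) r.
r = h · ρ_c / (ρ_m − ρ_c) = 4.039 km × 2.844 / (3.396 − 2.844) = 20.8 km.

20.8 km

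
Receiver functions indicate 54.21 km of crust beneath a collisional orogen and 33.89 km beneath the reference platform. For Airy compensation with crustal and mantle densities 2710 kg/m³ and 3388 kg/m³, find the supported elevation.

Excess crust Δ = 54.21 km − 33.89 km = 20.32 km, split between elevation h and root r with h + r = Δ.
Airy balance ρ_c h = (ρ_m − ρ_c) r gives r = h ρ_c/(ρ_m − ρ_c), so h (1 + ρ_c/(ρ_m − ρ_c)) = Δ, i.e. h = Δ (ρ_m − ρ_c)/ρ_m.
h = 20.32 km × 678/3388 = 4.07 km.

4.07 km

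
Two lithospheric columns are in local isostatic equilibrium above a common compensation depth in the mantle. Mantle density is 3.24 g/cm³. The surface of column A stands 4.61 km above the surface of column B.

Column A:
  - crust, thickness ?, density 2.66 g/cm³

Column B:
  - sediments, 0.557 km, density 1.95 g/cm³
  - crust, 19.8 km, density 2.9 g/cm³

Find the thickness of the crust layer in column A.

Take the compensation level at the base of the deeper column (depth z_c below the surface of column A) and equate Σ ρ_i t_i down to z_c; mantle fills any gap and the z_c terms cancel.
Column A: x×2.66 + (z_c − 0 − x)×3.24
Column B: 4.61×0 + 0.557×1.95 + 19.8×2.9 + (z_c − 4.61 − 20.357)×3.24
The z_c×3.24 term appears on both sides and cancels. Collect the known terms of each column as K = Σ(ρt)_known − 3.24 × (depth of known layers): K_A = 0 − 3.24×0 = 0; K_B = 58.50615 − 3.24×(4.61 + 20.357) = −22.38693.
Balance: K_A − x×(3.24 − 2.66) = K_B, so x = (K_A − K_B)/(3.24 − 2.66) = 22.3869/0.58 = 38.6 km.

38.6 km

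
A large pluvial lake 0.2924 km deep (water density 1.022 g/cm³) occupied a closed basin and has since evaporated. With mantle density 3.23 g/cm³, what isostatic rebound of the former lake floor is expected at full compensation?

0.0925 km

u = d ρ_w/ρ_m = 0.2924 km × 1.022/3.23 = 0.0925 km.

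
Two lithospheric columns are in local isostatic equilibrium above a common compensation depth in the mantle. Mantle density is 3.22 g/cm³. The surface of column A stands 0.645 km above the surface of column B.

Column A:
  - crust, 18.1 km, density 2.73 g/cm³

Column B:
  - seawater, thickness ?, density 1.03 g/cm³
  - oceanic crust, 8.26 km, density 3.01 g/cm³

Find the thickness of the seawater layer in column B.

Take the compensation level at the base of the deeper column (depth z_c below the surface of column A) and equate Σ ρ_i t_i down to z_c; mantle fills any gap and the z_c terms cancel.
Column A: 18.1×2.73 + (z_c − 18.1)×3.22
Column B: 0.645×0 + x×1.03 + 8.26×3.01 + (z_c − 0.645 − 8.26 − x)×3.22
The z_c×3.22 term appears on both sides and cancels. Collect the known terms of each column as K = Σ(ρt)_known − 3.22 × (depth of known layers): K_A = 49.413 − 3.22×18.1 = −8.869; K_B = 24.8626 − 3.22×(0.645 + 8.26) = −3.8115.
Balance: K_A = K_B − x×(3.22 − 1.03), so x = (K_B − K_A)/(3.22 − 1.03) = 5.0575/2.19 = 2.31 km.

2.31 km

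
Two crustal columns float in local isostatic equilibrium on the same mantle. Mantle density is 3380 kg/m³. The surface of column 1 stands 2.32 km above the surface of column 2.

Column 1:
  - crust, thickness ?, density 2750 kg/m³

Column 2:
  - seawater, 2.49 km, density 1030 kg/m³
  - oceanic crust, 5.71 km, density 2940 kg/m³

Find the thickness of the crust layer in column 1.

Take the compensation level at the base of the deeper column (depth z_c below the surface of column 1) and equate Σ ρ_i t_i down to z_c; mantle fills any gap and the z_c terms cancel.
Column 1: x×2750 + (z_c − 0 − x)×3380
Column 2: 2.32×0 + 2.49×1030 + 5.71×2940 + (z_c − 2.32 − 8.2)×3380
The z_c×3380 term appears on both sides and cancels. Collect the known terms of each column as K = Σ(ρt)_known − 3380 × (depth of known layers): K_1 = 0 − 3380×0 = 0; K_2 = 19352.1 − 3380×(2.32 + 8.2) = −16205.5.
Balance: K_1 − x×(3380 − 2750) = K_2, so x = (K_1 − K_2)/(3380 − 2750) = 16205.5/630 = 25.7 km.

25.7 km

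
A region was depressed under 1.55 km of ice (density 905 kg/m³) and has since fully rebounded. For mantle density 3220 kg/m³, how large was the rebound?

0.436 km

Removing the load lets mantle flow back in; uplift u satisfies ρ_ice t = ρ_m u.
u = t ρ_ice/ρ_m = 1.55 km × 905/3220 = 0.436 km.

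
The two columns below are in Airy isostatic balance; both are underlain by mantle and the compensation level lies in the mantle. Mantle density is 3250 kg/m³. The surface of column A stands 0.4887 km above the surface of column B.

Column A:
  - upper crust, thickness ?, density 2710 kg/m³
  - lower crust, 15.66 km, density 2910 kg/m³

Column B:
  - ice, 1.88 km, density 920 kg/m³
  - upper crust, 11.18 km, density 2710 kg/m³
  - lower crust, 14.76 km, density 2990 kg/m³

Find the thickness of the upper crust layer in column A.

19.5 km

Take the compensation level at the base of the deeper column (depth z_c below the surface of column A) and equate Σ ρ_i t_i down to z_c; mantle fills any gap and the z_c terms cancel.
Column A: x×2710 + 15.66×2910 + (z_c − 15.66 − x)×3250
Column B: 0.4887×0 + 1.88×920 + 11.18×2710 + 14.76×2990 + (z_c − 0.4887 − 27.82)×3250
The z_c×3250 term appears on both sides and cancels. Collect the known terms of each column as K = Σ(ρt)_known − 3250 × (depth of known layers): K_A = 45570.6 − 3250×15.66 = −5324.4; K_B = 76159.8 − 3250×(0.4887 + 27.82) = −15843.475.
Balance: K_A − x×(3250 − 2710) = K_B, so x = (K_A − K_B)/(3250 − 2710) = 10519.1/540 = 19.5 km.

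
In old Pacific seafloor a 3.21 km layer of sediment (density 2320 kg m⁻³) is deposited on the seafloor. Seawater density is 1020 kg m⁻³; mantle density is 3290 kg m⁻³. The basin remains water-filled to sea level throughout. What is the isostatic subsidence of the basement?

1.84 km

Submarine loading: the sediment displaces seawater, and the subsidence is in turn flooded, so s (ρ_m − ρ_w) = t (ρ_sed − ρ_w).
s = 3.21 km × (2320 − 1020) / (3290 − 1020) = 1.84 km.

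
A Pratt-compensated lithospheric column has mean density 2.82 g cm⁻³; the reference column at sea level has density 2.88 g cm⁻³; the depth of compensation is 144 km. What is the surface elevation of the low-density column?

ρ_ref D = ρ (D + h) → h = D (ρ_ref − ρ)/ρ.
h = 144 km × (2.88 − 2.82)/2.82 = 3.06 km.

3.06 km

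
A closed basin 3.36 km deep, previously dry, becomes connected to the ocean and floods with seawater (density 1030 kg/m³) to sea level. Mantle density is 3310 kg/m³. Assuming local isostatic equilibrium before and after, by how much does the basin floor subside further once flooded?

After flooding the water column is d + s deep. Its weight must equal the weight of mantle displaced by the extra subsidence s: (d + s) ρ_w = s ρ_m.
s = d ρ_w / (ρ_m − ρ_w) = 3.36 km × 1030/(3310 − 1030) = 1.52 km.

1.52 km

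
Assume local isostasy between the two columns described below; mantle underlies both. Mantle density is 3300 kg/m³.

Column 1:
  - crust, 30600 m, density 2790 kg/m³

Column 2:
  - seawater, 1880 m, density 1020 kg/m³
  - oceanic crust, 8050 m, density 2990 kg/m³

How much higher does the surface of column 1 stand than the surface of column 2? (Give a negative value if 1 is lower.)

2670 m

For any compensation level in the mantle, the mantle terms cancel and isostasy reduces to e = (Σt_1 − Σt_2) − (Σ(ρt)_1 − Σ(ρt)_2) / ρ_m.
Σt_1 = 30600 m; Σt_2 = 9930 m; Σ(ρt)_1 = 85374000; Σ(ρt)_2 = 25987100 (in m·kg/m³).
e = (30600 − 9930) − (85374000 − 25987100) / 3300 = 2670 m.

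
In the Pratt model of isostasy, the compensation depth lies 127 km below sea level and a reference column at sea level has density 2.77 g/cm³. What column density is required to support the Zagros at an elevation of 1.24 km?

2.74 g/cm³

Pratt balance: ρ_ref D = ρ (D + h).
ρ = ρ_ref D/(D + h) = 2.77 × 127 km/(127 km + 1.24 km) = 2.74 g/cm³.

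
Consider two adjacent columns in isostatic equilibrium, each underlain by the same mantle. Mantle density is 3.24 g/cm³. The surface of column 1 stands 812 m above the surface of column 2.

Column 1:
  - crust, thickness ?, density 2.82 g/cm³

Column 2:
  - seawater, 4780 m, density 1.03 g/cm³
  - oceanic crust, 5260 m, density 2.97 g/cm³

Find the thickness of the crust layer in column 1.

Take the compensation level at the base of the deeper column (depth z_c below the surface of column 1) and equate Σ ρ_i t_i down to z_c; mantle fills any gap and the z_c terms cancel.
Column 1: x×2.82 + (z_c − 0 − x)×3.24
Column 2: 812×0 + 4780×1.03 + 5260×2.97 + (z_c − 812 − 10040)×3.24
The z_c×3.24 term appears on both sides and cancels. Collect the known terms of each column as K = Σ(ρt)_known − 3.24 × (depth of known layers): K_1 = 0 − 3.24×0 = 0; K_2 = 20545.6 − 3.24×(812 + 10040) = −14614.88.
Balance: K_1 − x×(3.24 − 2.82) = K_2, so x = (K_1 − K_2)/(3.24 − 2.82) = 14614.9/0.42 = 34800 m.

34800 m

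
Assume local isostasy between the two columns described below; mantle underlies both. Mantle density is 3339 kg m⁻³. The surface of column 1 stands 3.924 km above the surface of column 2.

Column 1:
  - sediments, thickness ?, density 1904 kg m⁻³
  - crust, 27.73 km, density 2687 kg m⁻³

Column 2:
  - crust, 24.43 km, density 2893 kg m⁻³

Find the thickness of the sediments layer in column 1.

4.12 km

Take the compensation level at the base of the deeper column (depth z_c below the surface of column 1) and equate Σ ρ_i t_i down to z_c; mantle fills any gap and the z_c terms cancel.
Column 1: x×1904 + 27.73×2687 + (z_c − 27.73 − x)×3339
Column 2: 3.924×0 + 24.43×2893 + (z_c − 3.924 − 24.43)×3339
The z_c×3339 term appears on both sides and cancels. Collect the known terms of each column as K = Σ(ρt)_known − 3339 × (depth of known layers): K_1 = 74510.51 − 3339×27.73 = −18079.96; K_2 = 70675.99 − 3339×(3.924 + 24.43) = −23998.016.
Balance: K_1 − x×(3339 − 1904) = K_2, so x = (K_1 − K_2)/(3339 − 1904) = 5918.06/1435 = 4.12 km.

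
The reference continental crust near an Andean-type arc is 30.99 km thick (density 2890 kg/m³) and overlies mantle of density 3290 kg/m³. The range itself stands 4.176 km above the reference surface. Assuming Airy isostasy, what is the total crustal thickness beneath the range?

Root depth r = h ρ_c / (ρ_m − ρ_c) = 4.176 km × 2890 / 400 = 30.17 km.
Total thickness = T + h + r = 30.99 km + 4.176 km + 30.17 km = 65.3 km.

65.3 km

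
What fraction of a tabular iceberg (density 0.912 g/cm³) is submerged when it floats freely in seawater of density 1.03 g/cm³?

Submerged fraction = ρ_obj/ρ_fluid = 0.912/1.03 = 88.5%.

88.5%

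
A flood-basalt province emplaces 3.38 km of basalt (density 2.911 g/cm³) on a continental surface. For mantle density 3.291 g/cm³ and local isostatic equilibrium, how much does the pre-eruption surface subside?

Subaerial loading: s = t ρ_load / ρ_m.
s = 3.38 km × 2.911/3.291 = 2.99 km.

2.99 km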